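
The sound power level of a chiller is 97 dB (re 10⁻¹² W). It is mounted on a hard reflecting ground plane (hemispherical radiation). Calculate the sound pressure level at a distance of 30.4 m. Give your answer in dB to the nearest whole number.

L_p = L_w − 10·log₁₀(2π·r²) with r = 30.4 m.
2π·r² = 5807 m², 10·log₁₀ of that is 37.639 dB.
L_p = 97 − 37.639 = 59.36 dB.

59 dB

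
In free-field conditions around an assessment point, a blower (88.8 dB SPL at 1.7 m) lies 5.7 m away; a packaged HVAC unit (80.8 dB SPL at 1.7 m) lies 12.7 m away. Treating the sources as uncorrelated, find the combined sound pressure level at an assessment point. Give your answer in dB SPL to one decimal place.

78.4 dB SPL

First find each source's level at the receiver (point-source: −20·log₁₀(r/r_ref)), then combine on an intensity basis.
blower: 88.8 − 20·log₁₀(5.7/1.7) = 88.8 − 10.51 = 78.29 dB SPL.
packaged HVAC unit: 80.8 − 20·log₁₀(12.7/1.7) = 80.8 − 17.47 = 63.33 dB SPL.
Σ 10^(L/10) = 6.963e+07 → L_total = 10·log₁₀(6.963e+07) = 78.43 dB SPL.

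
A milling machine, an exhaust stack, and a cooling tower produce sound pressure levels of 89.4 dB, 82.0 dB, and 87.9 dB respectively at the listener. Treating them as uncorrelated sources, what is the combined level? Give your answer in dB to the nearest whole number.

Incoherent sources combine by intensity addition: L_total = 10·log₁₀(Σ 10^(L_i/10)).
Σ 10^(L/10) = 10^(89.4/10) + 10^(82.0/10) + 10^(87.9/10) = 1.646e+09.
L_total = 10·log₁₀(1.646e+09) = 92.16 dB.

92 dB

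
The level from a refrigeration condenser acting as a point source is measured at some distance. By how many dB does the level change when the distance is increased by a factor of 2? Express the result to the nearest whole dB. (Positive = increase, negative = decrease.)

-6 dB

Point-source spreading: ΔL = −20·log₁₀(r₂/r₁).
ΔL = −20·log₁₀(2) = -6.02 dB.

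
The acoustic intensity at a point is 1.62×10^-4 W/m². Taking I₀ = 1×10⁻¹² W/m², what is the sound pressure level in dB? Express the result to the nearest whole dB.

I/I₀ = 1.62×10^-4/10⁻¹² = 1.62×10^8, and L = 10·log₁₀(I/I₀).
L = 10·(0.2095 + 8) = 82.10 dB.

82 dB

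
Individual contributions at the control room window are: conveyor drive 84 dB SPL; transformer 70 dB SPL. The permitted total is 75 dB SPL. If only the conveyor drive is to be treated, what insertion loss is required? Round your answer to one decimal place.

Fixed contribution from the other source: Σ 10^(L/10) = 10^(70/10) = 1.000e+07 (70.00 dB SPL).
To meet 75 dB SPL overall, the treated conveyor drive may contribute at most 10^(75/10) − 1.000e+07 = 2.162e+07, i.e. 73.35 dB SPL.
So the conveyor drive must be reduced from 84 to 73.35 dB SPL: IL = 10.65 dB.

10.7 dB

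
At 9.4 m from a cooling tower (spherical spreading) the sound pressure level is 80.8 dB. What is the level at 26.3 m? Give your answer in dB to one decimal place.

For a point source, L₂ = L₁ − 20·log₁₀(r₂/r₁).
L₂ = 80.8 − 20·log₁₀(26.3/9.4) = 80.8 − 8.937 = 71.86 dB.

71.9 dB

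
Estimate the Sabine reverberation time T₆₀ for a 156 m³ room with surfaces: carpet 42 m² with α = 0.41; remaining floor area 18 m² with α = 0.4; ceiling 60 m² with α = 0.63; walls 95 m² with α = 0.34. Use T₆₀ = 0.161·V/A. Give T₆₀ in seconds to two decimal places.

0.27 s

Summing Sᵢαᵢ: 42·0.41 + 18·0.4 + 60·0.63 + 95·0.34 = 94.52 m².
T₆₀ = 0.161 × 156 / 94.52 = 0.266 s.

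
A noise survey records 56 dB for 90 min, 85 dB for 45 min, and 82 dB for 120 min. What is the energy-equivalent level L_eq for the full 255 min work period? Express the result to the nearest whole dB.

Weight each interval's intensity by its duration and average over T = 255 min:
Σ tᵢ·10^(Lᵢ/10) = 90·10^(56/10) + 45·10^(85/10) + 120·10^(82/10) = 3.328e+10.
L_eq = 10·log₁₀(3.328e+10/255) = 81.16 dB.

81 dB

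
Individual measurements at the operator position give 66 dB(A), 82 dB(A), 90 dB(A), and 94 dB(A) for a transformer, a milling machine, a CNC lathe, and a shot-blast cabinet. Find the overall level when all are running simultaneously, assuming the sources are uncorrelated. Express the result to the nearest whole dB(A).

Incoherent sources combine by intensity addition: L_total = 10·log₁₀(Σ 10^(L_i/10)).
Σ 10^(L/10) = 10^(66/10) + 10^(82/10) + 10^(90/10) + 10^(94/10) = 3.674e+09.
L_total = 10·log₁₀(3.674e+09) = 95.65 dB(A).

96 dB(A)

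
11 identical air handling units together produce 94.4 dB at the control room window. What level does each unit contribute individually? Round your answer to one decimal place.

11 equal contributions raise the level by 10·log₁₀ 11 = 10.414 dB, so each unit alone gives 94.4 − 10.414.

84.0 dB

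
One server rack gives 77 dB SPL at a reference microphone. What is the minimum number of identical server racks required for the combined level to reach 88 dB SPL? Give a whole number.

The shortfall is 88 − 77 = 11.0 dB, and N units add 10·log₁₀ N, so need 10·log₁₀ N ≥ 11.0.
N ≥ 10^(11.0/10) = 12.589, so N = 13.

13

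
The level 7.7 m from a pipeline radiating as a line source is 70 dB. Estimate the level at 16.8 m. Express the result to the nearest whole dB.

Cylindrical spreading from a line source gives a 10·log₁₀(r₂/r₁) drop.
L₂ = 70 − 10·log₁₀(16.8/7.7) = 70 − 3.388 = 66.61 dB.

67 dB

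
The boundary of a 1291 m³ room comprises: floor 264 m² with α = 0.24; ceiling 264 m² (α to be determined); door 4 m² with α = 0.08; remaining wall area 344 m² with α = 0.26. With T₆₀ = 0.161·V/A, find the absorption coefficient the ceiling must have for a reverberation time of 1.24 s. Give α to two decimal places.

Required total absorption A = 0.161·1291/1.24 = 167.62 m².
Absorption from the other surfaces = 264·0.24 + 4·0.08 + 344·0.26 = 153.12 m², so the ceiling must supply 14.50 m² over 264 m².
α = 14.50/264 = 0.055.

0.05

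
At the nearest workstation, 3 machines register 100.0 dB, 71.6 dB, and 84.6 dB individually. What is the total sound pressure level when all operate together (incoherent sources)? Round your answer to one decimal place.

100.1 dB

Incoherent sources combine by intensity addition: L_total = 10·log₁₀(Σ 10^(L_i/10)).
Σ 10^(L/10) = 10^(100.0/10) + 10^(71.6/10) + 10^(84.6/10) = 1.030e+10.
L_total = 10·log₁₀(1.030e+10) = 100.13 dB.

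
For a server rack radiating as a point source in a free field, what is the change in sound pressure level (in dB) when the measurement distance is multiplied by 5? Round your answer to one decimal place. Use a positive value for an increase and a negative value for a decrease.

With spherical spreading the level changes by −20·log₁₀(r₂/r₁).
ΔL = −20·log₁₀(5) = -13.98 dB.

-14.0 dB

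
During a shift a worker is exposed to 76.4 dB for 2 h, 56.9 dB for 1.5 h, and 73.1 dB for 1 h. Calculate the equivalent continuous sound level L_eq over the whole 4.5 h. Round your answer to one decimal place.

Weight each interval's intensity by its duration and average over T = 4.5 h:
Σ tᵢ·10^(Lᵢ/10) = 2·10^(76.4/10) + 1.5·10^(56.9/10) + 1·10^(73.1/10) = 1.085e+08.
L_eq = 10·log₁₀(1.085e+08/4.5) = 73.82 dB.

73.8 dB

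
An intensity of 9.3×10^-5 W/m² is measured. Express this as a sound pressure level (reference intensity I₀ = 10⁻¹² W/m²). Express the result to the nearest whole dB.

I/I₀ = 9.3×10^-5/10⁻¹² = 9.3×10^7, and L = 10·log₁₀(I/I₀).
L = 10·(0.9685 + 7) = 79.68 dB.

80 dB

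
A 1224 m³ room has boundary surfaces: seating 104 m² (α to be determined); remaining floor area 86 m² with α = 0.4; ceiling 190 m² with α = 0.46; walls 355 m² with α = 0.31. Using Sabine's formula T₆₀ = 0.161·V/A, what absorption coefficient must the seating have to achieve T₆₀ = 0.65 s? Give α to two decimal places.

Required total absorption A = 0.161·1224/0.65 = 303.18 m².
Absorption from the other surfaces = 86·0.4 + 190·0.46 + 355·0.31 = 231.85 m², so the seating must supply 71.33 m² over 104 m².
α = 71.33/104 = 0.686.

0.69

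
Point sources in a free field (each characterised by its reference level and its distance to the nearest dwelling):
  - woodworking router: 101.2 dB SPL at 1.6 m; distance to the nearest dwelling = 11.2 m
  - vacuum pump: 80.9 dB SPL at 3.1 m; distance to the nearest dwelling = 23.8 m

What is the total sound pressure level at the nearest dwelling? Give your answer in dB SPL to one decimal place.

Apply inverse-square spreading to bring every level to the receiver, then sum 10^(L/10).
woodworking router: 101.2 − 20·log₁₀(11.2/1.6) = 101.2 − 16.90 = 84.30 dB SPL.
vacuum pump: 80.9 − 20·log₁₀(23.8/3.1) = 80.9 − 17.70 = 63.20 dB SPL.
Σ 10^(L/10) = 2.711e+08 → L_total = 10·log₁₀(2.711e+08) = 84.33 dB SPL.

84.3 dB SPL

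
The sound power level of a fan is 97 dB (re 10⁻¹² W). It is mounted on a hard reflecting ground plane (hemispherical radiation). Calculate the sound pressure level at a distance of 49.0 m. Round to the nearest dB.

55 dB

L_p = L_w − 10·log₁₀(2π·r²) with r = 49.0 m.
2π·r² = 1.509e+04 m², 10·log₁₀ of that is 41.786 dB.
L_p = 97 − 41.786 = 55.21 dB.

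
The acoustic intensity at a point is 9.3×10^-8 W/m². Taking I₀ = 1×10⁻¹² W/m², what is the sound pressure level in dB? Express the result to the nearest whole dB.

Dividing by I₀ shifts the exponent by 12: I/I₀ = 9.3×10^4.
L = 10·(0.9685 + 4) = 49.68 dB.

50 dB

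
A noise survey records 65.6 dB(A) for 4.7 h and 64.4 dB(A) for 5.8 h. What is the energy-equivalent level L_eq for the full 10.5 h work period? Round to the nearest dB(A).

L_eq = 10·log₁₀[(1/T)·Σ tᵢ·10^(Lᵢ/10)] with T = 10.5 h.
Σ tᵢ·10^(Lᵢ/10) = 4.7·10^(65.6/10) + 5.8·10^(64.4/10) = 3.304e+07.
L_eq = 10·log₁₀(3.304e+07/10.5) = 64.98 dB(A).

65 dB(A)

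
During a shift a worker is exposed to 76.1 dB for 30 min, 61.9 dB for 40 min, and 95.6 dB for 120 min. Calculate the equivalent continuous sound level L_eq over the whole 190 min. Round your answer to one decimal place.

Weight each interval's intensity by its duration and average over T = 190 min:
Σ tᵢ·10^(Lᵢ/10) = 30·10^(76.1/10) + 40·10^(61.9/10) + 120·10^(95.6/10) = 4.370e+11.
L_eq = 10·log₁₀(4.370e+11/190) = 93.62 dB.

93.6 dB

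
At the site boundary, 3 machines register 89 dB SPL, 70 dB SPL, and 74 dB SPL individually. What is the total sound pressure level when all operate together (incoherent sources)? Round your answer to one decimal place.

For uncorrelated sources the intensities add, so convert each level to linear form, sum, and take 10·log₁₀ of the total.
Σ 10^(L/10) = 10^(89/10) + 10^(70/10) + 10^(74/10) = 8.294e+08.
L_total = 10·log₁₀(8.294e+08) = 89.19 dB SPL.

89.2 dB SPL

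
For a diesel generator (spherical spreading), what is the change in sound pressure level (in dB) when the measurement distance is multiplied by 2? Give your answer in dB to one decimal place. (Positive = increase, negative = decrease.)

-6.0 dB

With spherical spreading the level changes by −20·log₁₀(r₂/r₁).
ΔL = −20·log₁₀(2) = -6.02 dB.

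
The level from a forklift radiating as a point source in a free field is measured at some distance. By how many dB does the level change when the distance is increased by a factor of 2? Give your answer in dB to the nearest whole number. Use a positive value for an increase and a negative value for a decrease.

A point source loses 6 dB per doubling of distance; generally ΔL = −20·log₁₀(r₂/r₁).
ΔL = −20·log₁₀(2) = -6.02 dB.

-6 dB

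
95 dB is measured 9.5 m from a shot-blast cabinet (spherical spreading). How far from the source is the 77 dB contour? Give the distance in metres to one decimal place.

75.5 m

For a point source L₁ − L₂ = 20·log₁₀(r₂/r₁), so r₂ = r₁·10^((L₁−L₂)/20).
r₂ = 9.5·10^((95−77)/20) = 9.5·10^(18.0/20) = 75.46 m.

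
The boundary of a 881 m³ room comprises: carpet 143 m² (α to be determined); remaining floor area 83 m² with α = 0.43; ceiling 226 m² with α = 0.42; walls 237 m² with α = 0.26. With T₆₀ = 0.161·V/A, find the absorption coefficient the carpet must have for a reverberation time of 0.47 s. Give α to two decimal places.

Required total absorption A = 0.161·881/0.47 = 301.79 m².
Absorption from the other surfaces = 83·0.43 + 226·0.42 + 237·0.26 = 192.23 m², so the carpet must supply 109.56 m² over 143 m².
α = 109.56/143 = 0.766.

0.77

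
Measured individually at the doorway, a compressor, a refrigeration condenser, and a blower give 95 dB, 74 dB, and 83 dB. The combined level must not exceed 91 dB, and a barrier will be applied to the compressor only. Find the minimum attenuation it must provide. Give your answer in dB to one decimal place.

4.9 dB

Everything except the compressor sums to 10^(74/10) + 10^(83/10) = 2.246e+08 in linear terms, 83.51 dB.
To meet 91 dB overall, the treated compressor may contribute at most 10^(91/10) − 2.246e+08 = 1.034e+09, i.e. 90.15 dB.
Required insertion loss = 95 − 90.15 = 4.85 dB.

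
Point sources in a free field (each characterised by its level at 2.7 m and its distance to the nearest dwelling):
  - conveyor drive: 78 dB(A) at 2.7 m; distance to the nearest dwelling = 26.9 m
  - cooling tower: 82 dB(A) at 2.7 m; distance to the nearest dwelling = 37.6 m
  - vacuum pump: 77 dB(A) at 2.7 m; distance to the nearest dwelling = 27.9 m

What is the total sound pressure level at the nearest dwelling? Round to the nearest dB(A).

63 dB(A)

Propagate each source to the receiver with L = L_ref − 20·log₁₀(r/r_ref), then add intensities.
conveyor drive: 78 − 20·log₁₀(26.9/2.7) = 78 − 19.97 = 58.03 dB(A).
cooling tower: 82 − 20·log₁₀(37.6/2.7) = 82 − 22.88 = 59.12 dB(A).
vacuum pump: 77 − 20·log₁₀(27.9/2.7) = 77 − 20.28 = 56.72 dB(A).
Σ 10^(L/10) = 1.922e+06 → L_total = 10·log₁₀(1.922e+06) = 62.84 dB(A).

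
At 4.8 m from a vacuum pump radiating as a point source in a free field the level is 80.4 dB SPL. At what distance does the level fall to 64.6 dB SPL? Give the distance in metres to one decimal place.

29.6 m

The 15.8 dB drop corresponds to a distance ratio of 10^(15.8/20) for a point source.
r₂ = 4.8·10^((80.4−64.6)/20) = 4.8·10^(15.8/20) = 29.60 m.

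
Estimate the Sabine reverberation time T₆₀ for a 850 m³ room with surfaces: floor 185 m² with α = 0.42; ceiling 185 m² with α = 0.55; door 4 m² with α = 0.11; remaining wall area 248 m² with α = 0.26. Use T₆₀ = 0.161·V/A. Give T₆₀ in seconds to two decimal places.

0.56 s

Summing Sᵢαᵢ: 185·0.42 + 185·0.55 + 4·0.11 + 248·0.26 = 244.37 m².
T₆₀ = 0.161 × 850 / 244.37 = 0.560 s.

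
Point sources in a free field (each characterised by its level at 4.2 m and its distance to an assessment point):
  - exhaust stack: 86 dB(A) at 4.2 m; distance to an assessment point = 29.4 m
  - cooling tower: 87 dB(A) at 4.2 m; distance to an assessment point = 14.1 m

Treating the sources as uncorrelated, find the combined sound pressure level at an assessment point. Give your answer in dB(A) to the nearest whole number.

77 dB(A)

First find each source's level at the receiver (point-source: −20·log₁₀(r/r_ref)), then combine on an intensity basis.
exhaust stack: 86 − 20·log₁₀(29.4/4.2) = 86 − 16.90 = 69.10 dB(A).
cooling tower: 87 − 20·log₁₀(14.1/4.2) = 87 − 10.52 = 76.48 dB(A).
Σ 10^(L/10) = 5.259e+07 → L_total = 10·log₁₀(5.259e+07) = 77.21 dB(A).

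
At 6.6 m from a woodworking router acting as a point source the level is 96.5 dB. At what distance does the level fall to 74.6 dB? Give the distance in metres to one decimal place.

82.1 m

The 21.9 dB drop corresponds to a distance ratio of 10^(21.9/20) for a point source.
r₂ = 6.6·10^((96.5−74.6)/20) = 6.6·10^(21.9/20) = 82.14 m.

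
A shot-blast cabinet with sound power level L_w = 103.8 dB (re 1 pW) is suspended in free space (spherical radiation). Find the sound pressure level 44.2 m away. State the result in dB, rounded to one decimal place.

59.9 dB

The power spreads over a sphere of area 4π·r², so L_p = L_w − 10·log₁₀(4π·r²).
4π·r² = 2.455e+04 m², 10·log₁₀ of that is 43.901 dB.
L_p = 103.8 − 43.901 = 59.90 dB.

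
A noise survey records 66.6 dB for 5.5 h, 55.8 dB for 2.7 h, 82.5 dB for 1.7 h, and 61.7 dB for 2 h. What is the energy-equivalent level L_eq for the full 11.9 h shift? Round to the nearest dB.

The energy average is taken in the linear domain: L_eq = 10·log₁₀[(Σ tᵢ·10^(Lᵢ/10))/T], T = 11.9 h.
Σ tᵢ·10^(Lᵢ/10) = 5.5·10^(66.6/10) + 2.7·10^(55.8/10) + 1.7·10^(82.5/10) + 2·10^(61.7/10) = 3.314e+08.
L_eq = 10·log₁₀(3.314e+08/11.9) = 74.45 dB.

74 dB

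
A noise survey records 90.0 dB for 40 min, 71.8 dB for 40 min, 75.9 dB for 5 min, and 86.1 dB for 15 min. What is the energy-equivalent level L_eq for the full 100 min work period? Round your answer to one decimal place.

86.7 dB

L_eq = 10·log₁₀[(1/T)·Σ tᵢ·10^(Lᵢ/10)] with T = 100 min.
Σ tᵢ·10^(Lᵢ/10) = 40·10^(90.0/10) + 40·10^(71.8/10) + 5·10^(75.9/10) + 15·10^(86.1/10) = 4.691e+10.
L_eq = 10·log₁₀(4.691e+10/100) = 86.71 dB.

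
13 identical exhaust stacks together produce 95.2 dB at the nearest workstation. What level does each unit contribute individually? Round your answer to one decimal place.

84.1 dB

Dividing the total intensity by 13 lowers the level by 10·log₁₀ 13 = 11.139 dB: L₁ = 95.2 − 11.139.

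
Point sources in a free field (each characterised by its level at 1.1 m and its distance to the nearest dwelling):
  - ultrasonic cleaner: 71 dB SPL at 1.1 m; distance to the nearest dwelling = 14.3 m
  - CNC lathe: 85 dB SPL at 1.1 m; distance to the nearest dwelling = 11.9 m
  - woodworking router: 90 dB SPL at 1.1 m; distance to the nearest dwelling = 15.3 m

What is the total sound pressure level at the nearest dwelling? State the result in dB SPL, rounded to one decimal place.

69.0 dB SPL

Apply inverse-square spreading to bring every level to the receiver, then sum 10^(L/10).
ultrasonic cleaner: 71 − 20·log₁₀(14.3/1.1) = 71 − 22.28 = 48.72 dB SPL.
CNC lathe: 85 − 20·log₁₀(11.9/1.1) = 85 − 20.68 = 64.32 dB SPL.
woodworking router: 90 − 20·log₁₀(15.3/1.1) = 90 − 22.87 = 67.13 dB SPL.
Σ 10^(L/10) = 7.945e+06 → L_total = 10·log₁₀(7.945e+06) = 69.00 dB SPL.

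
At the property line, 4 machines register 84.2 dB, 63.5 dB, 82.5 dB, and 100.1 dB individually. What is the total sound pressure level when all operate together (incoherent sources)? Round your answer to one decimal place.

Incoherent sources combine by intensity addition: L_total = 10·log₁₀(Σ 10^(L_i/10)).
Σ 10^(L/10) = 10^(84.2/10) + 10^(63.5/10) + 10^(82.5/10) + 10^(100.1/10) = 1.068e+10.
L_total = 10·log₁₀(1.068e+10) = 100.28 dB.

100.3 dB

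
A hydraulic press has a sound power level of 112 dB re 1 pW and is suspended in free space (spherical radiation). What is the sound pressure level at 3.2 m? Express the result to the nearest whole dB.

91 dB

Free-field spherical radiation: L_p = L_w − 10·log₁₀(4π·r²), r = 3.2 m.
4π·r² = 128.7 m², 10·log₁₀ of that is 21.095 dB.
L_p = 112 − 21.095 = 90.90 dB.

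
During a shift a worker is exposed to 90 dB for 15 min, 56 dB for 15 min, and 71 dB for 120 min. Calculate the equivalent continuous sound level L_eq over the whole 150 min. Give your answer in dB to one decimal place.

80.4 dB

The energy average is taken in the linear domain: L_eq = 10·log₁₀[(Σ tᵢ·10^(Lᵢ/10))/T], T = 150 min.
Σ tᵢ·10^(Lᵢ/10) = 15·10^(90/10) + 15·10^(56/10) + 120·10^(71/10) = 1.652e+10.
L_eq = 10·log₁₀(1.652e+10/150) = 80.42 dB.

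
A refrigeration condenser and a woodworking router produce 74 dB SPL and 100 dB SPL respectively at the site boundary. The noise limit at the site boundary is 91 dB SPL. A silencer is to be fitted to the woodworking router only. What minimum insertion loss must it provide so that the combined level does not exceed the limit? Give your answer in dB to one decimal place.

9.1 dB

Fixed contribution from the other source: Σ 10^(L/10) = 10^(74/10) = 2.512e+07 (74.00 dB SPL).
To meet 91 dB SPL overall, the treated woodworking router may contribute at most 10^(91/10) − 2.512e+07 = 1.234e+09, i.e. 90.91 dB SPL.
So the woodworking router must be reduced from 100 to 90.91 dB SPL: IL = 9.09 dB.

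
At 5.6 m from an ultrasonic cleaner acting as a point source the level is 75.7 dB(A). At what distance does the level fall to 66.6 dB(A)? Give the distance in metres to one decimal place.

Point-source spreading drops the level by 20·log₁₀(r₂/r₁); inverting, r₂/r₁ = 10^(ΔL/20).
r₂ = 5.6·10^((75.7−66.6)/20) = 5.6·10^(9.1/20) = 15.97 m.

16.0 m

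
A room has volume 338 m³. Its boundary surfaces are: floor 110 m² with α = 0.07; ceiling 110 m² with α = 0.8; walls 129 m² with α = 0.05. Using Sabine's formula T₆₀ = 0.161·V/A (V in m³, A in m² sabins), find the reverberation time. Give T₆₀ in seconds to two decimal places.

Total absorption A = 110·0.07 + 110·0.8 + 129·0.05 = 102.15 m² sabins.
T₆₀ = 0.161·V/A = 0.161·338/102.15 = 0.533 s.

0.53 s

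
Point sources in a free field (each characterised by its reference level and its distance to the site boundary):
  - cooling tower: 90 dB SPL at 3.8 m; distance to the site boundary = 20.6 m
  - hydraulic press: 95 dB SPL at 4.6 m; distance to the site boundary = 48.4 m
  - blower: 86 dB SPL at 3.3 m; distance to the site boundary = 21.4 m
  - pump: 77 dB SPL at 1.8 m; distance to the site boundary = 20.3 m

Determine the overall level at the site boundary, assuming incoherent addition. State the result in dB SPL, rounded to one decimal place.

Propagate each source to the receiver with L = L_ref − 20·log₁₀(r/r_ref), then add intensities.
cooling tower: 90 − 20·log₁₀(20.6/3.8) = 90 − 14.68 = 75.32 dB SPL.
hydraulic press: 95 − 20·log₁₀(48.4/4.6) = 95 − 20.44 = 74.56 dB SPL.
blower: 86 − 20·log₁₀(21.4/3.3) = 86 − 16.24 = 69.76 dB SPL.
pump: 77 − 20·log₁₀(20.3/1.8) = 77 − 21.04 = 55.96 dB SPL.
Σ 10^(L/10) = 7.245e+07 → L_total = 10·log₁₀(7.245e+07) = 78.60 dB SPL.

78.6 dB SPL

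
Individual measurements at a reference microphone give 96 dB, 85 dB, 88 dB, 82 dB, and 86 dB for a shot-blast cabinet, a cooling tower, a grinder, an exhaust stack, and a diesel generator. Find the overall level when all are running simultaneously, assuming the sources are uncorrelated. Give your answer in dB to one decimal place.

97.4 dB

For uncorrelated sources the intensities add, so convert each level to linear form, sum, and take 10·log₁₀ of the total.
Σ 10^(L/10) = 10^(96/10) + 10^(85/10) + 10^(88/10) + 10^(82/10) + 10^(86/10) = 5.485e+09.
L_total = 10·log₁₀(5.485e+09) = 97.39 dB.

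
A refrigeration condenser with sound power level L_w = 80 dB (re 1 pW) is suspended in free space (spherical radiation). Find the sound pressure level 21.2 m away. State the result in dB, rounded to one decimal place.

42.5 dB

The power spreads over a sphere of area 4π·r², so L_p = L_w − 10·log₁₀(4π·r²).
4π·r² = 5648 m², 10·log₁₀ of that is 37.519 dB.
L_p = 80 − 37.519 = 42.48 dB.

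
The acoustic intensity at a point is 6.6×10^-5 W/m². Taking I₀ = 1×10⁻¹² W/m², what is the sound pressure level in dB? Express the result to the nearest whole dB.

Dividing by I₀ shifts the exponent by 12: I/I₀ = 6.6×10^7.
L = 10·(0.8195 + 7) = 78.20 dB.

78 dB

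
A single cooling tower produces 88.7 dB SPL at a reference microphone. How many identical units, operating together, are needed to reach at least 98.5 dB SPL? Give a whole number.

10

Need L₁ + 10·log₁₀ N ≥ 98.5, i.e. log₁₀ N ≥ 0.98.
N ≥ 10^(9.8/10) = 9.550, so N = 10.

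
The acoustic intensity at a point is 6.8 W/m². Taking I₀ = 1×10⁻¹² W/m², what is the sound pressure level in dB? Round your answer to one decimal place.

128.3 dB

L = 10·log₁₀(I/I₀) = 10·log₁₀(6.8/10⁻¹²) = 10·log₁₀(6.8×10^12).
L = 10·(0.8325 + 12) = 128.33 dB.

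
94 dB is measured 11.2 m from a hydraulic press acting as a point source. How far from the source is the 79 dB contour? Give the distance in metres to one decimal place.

63.0 m

The 15.0 dB drop corresponds to a distance ratio of 10^(15.0/20) for a point source.
r₂ = 11.2·10^((94−79)/20) = 11.2·10^(15.0/20) = 62.98 m.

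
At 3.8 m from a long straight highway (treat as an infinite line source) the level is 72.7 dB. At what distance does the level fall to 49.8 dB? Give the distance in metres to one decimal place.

740.9 m

Line-source spreading drops the level by 10·log₁₀(r₂/r₁); inverting, r₂/r₁ = 10^(ΔL/10).
r₂ = 3.8·10^((72.7−49.8)/10) = 3.8·10^(22.9/10) = 740.94 m.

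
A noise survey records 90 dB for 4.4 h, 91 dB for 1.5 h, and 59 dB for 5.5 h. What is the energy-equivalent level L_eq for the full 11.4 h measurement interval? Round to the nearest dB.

87 dB

The energy average is taken in the linear domain: L_eq = 10·log₁₀[(Σ tᵢ·10^(Lᵢ/10))/T], T = 11.4 h.
Σ tᵢ·10^(Lᵢ/10) = 4.4·10^(90/10) + 1.5·10^(91/10) + 5.5·10^(59/10) = 6.293e+09.
L_eq = 10·log₁₀(6.293e+09/11.4) = 87.42 dB.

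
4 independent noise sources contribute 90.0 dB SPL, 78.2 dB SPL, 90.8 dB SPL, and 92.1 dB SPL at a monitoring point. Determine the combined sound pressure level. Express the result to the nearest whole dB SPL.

96 dB SPL

Incoherent sources combine by intensity addition: L_total = 10·log₁₀(Σ 10^(L_i/10)).
Σ 10^(L/10) = 10^(90.0/10) + 10^(78.2/10) + 10^(90.8/10) + 10^(92.1/10) = 3.890e+09.
L_total = 10·log₁₀(3.890e+09) = 95.90 dB SPL.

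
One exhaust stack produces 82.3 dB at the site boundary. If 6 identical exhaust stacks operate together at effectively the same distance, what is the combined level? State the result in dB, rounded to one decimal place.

L_total = L₁ + 10·log₁₀ N for N identical incoherent sources.
L_total = 82.3 + 10·log₁₀(6) = 82.3 + 7.782 = 90.08 dB.

90.1 dB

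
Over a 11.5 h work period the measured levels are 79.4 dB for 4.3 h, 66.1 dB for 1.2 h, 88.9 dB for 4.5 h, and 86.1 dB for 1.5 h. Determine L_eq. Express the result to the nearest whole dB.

86 dB

Weight each interval's intensity by its duration and average over T = 11.5 h:
Σ tᵢ·10^(Lᵢ/10) = 4.3·10^(79.4/10) + 1.2·10^(66.1/10) + 4.5·10^(88.9/10) + 1.5·10^(86.1/10) = 4.484e+09.
L_eq = 10·log₁₀(4.484e+09/11.5) = 85.91 dB.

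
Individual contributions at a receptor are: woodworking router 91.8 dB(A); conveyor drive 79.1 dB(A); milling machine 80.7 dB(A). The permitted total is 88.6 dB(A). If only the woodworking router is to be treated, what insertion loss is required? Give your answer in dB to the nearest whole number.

5 dB

Fixed contribution from the other sources: Σ 10^(L/10) = 10^(79.1/10) + 10^(80.7/10) = 1.988e+08 (82.98 dB(A)).
To meet 88.6 dB(A) overall, the treated woodworking router may contribute at most 10^(88.6/10) − 1.988e+08 = 5.257e+08, i.e. 87.21 dB(A).
Required insertion loss = 91.8 − 87.21 = 4.59 dB.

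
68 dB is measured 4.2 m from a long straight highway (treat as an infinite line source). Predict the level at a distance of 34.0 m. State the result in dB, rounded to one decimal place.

58.9 dB

Line-source attenuation: ΔL = 10·log₁₀(r₂/r₁) = 10·log₁₀(34.0/4.2) = 9.082 dB.
L₂ = 68 − 10·log₁₀(34.0/4.2) = 68 − 9.082 = 58.92 dB.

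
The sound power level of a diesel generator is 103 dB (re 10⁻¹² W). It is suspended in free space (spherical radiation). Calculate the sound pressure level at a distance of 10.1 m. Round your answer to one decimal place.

L_p = L_w − 10·log₁₀(4π·r²) with r = 10.1 m.
4π·r² = 1282 m², 10·log₁₀ of that is 31.079 dB.
L_p = 103 − 31.079 = 71.92 dB.

71.9 dB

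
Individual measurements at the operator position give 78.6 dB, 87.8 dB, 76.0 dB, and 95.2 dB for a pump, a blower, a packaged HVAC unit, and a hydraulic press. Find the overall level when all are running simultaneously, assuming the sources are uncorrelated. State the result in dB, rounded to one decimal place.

Incoherent sources combine by intensity addition: L_total = 10·log₁₀(Σ 10^(L_i/10)).
Σ 10^(L/10) = 10^(78.6/10) + 10^(87.8/10) + 10^(76.0/10) + 10^(95.2/10) = 4.026e+09.
L_total = 10·log₁₀(4.026e+09) = 96.05 dB.

96.0 dB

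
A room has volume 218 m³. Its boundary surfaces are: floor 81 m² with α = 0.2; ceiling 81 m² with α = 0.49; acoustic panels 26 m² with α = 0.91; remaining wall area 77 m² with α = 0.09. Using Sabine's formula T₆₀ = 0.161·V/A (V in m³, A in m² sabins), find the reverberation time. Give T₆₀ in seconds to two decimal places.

Summing Sᵢαᵢ: 81·0.2 + 81·0.49 + 26·0.91 + 77·0.09 = 86.48 m².
T₆₀ = 0.161 × 218 / 86.48 = 0.406 s.

0.41 s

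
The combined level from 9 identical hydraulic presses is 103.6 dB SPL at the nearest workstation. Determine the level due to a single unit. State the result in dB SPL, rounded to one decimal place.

94.1 dB SPL

For N identical incoherent sources L_total = L₁ + 10·log₁₀ N, so L₁ = 103.6 − 10·log₁₀(9) = 103.6 − 9.542.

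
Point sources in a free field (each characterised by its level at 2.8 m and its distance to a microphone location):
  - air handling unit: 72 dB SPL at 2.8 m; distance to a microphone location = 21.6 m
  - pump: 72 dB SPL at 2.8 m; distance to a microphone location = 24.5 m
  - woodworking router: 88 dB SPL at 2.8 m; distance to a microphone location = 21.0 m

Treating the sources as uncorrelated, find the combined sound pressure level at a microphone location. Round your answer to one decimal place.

70.7 dB SPL

Apply inverse-square spreading to bring every level to the receiver, then sum 10^(L/10).
air handling unit: 72 − 20·log₁₀(21.6/2.8) = 72 − 17.75 = 54.25 dB SPL.
pump: 72 − 20·log₁₀(24.5/2.8) = 72 − 18.84 = 53.16 dB SPL.
woodworking router: 88 − 20·log₁₀(21.0/2.8) = 88 − 17.50 = 70.50 dB SPL.
Σ 10^(L/10) = 1.169e+07 → L_total = 10·log₁₀(1.169e+07) = 70.68 dB SPL.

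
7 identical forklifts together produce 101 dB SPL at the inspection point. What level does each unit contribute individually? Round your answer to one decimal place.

Dividing the total intensity by 7 lowers the level by 10·log₁₀ 7 = 8.451 dB: L₁ = 101 − 8.451.

92.5 dB SPL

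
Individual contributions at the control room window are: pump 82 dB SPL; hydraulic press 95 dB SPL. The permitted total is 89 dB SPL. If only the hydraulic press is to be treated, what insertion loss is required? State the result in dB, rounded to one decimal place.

7.0 dB

The untreated sources together contribute 10^(82/10) = 1.585e+08, i.e. 82.00 dB SPL.
The limit corresponds to 10^(89/10) = 7.943e+08; subtracting the fixed part leaves 6.358e+08 for the hydraulic press, i.e. 88.03 dB SPL.
So the hydraulic press must be reduced from 95 to 88.03 dB SPL: IL = 6.97 dB.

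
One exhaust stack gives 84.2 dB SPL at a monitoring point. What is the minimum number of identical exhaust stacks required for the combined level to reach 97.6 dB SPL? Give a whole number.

22

Need L₁ + 10·log₁₀ N ≥ 97.6, i.e. log₁₀ N ≥ 1.34.
N ≥ 10^(13.4/10) = 21.878, so N = 22.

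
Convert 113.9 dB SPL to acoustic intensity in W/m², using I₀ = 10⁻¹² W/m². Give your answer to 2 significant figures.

I = I₀·10^(L/10) = 10⁻¹² × 10^(113.9/10) = 10^(-0.610).

0.25 W/m²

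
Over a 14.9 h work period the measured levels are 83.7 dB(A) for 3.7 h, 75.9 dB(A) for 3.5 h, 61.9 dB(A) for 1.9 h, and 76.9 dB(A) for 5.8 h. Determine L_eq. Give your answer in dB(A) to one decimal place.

Weight each interval's intensity by its duration and average over T = 14.9 h:
Σ tᵢ·10^(Lᵢ/10) = 3.7·10^(83.7/10) + 3.5·10^(75.9/10) + 1.9·10^(61.9/10) + 5.8·10^(76.9/10) = 1.291e+09.
L_eq = 10·log₁₀(1.291e+09/14.9) = 79.38 dB(A).

79.4 dB(A)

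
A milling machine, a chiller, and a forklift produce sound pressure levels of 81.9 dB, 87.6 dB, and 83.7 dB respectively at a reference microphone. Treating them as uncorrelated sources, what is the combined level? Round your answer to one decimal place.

For uncorrelated sources the intensities add, so convert each level to linear form, sum, and take 10·log₁₀ of the total.
Σ 10^(L/10) = 10^(81.9/10) + 10^(87.6/10) + 10^(83.7/10) = 9.647e+08.
L_total = 10·log₁₀(9.647e+08) = 89.84 dB.

89.8 dB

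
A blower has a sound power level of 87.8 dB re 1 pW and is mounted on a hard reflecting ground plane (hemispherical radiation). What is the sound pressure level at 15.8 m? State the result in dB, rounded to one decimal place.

The power spreads over a hemisphere of area 2π·r², so L_p = L_w − 10·log₁₀(2π·r²).
2π·r² = 1569 m², 10·log₁₀ of that is 31.955 dB.
L_p = 87.8 − 31.955 = 55.85 dB.

55.8 dB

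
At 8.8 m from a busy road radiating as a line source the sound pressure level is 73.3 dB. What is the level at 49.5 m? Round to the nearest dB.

Line-source attenuation: ΔL = 10·log₁₀(r₂/r₁) = 10·log₁₀(49.5/8.8) = 7.501 dB.
L₂ = 73.3 − 10·log₁₀(49.5/8.8) = 73.3 − 7.501 = 65.80 dB.

66 dB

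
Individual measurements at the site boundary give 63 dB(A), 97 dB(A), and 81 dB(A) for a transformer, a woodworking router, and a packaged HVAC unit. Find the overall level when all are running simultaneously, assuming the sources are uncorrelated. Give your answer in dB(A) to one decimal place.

97.1 dB(A)

For uncorrelated sources the intensities add, so convert each level to linear form, sum, and take 10·log₁₀ of the total.
Σ 10^(L/10) = 10^(63/10) + 10^(97/10) + 10^(81/10) = 5.140e+09.
L_total = 10·log₁₀(5.140e+09) = 97.11 dB(A).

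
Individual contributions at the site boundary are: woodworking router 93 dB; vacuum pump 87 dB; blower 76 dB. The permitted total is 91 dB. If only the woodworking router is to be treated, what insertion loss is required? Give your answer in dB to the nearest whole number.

4 dB

Everything except the woodworking router sums to 10^(87/10) + 10^(76/10) = 5.410e+08 in linear terms, 87.33 dB.
The limit corresponds to 10^(91/10) = 1.259e+09; subtracting the fixed part leaves 7.179e+08 for the woodworking router, i.e. 88.56 dB.
So the woodworking router must be reduced from 93 to 88.56 dB: IL = 4.44 dB.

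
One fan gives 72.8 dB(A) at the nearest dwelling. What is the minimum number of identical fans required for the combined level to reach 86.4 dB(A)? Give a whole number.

Need L₁ + 10·log₁₀ N ≥ 86.4, i.e. log₁₀ N ≥ 1.36.
N ≥ 10^(13.6/10) = 22.909, so N = 23.

23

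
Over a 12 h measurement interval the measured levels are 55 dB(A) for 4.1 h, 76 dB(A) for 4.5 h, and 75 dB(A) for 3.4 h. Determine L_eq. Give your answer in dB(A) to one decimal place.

The energy average is taken in the linear domain: L_eq = 10·log₁₀[(Σ tᵢ·10^(Lᵢ/10))/T], T = 12 h.
Σ tᵢ·10^(Lᵢ/10) = 4.1·10^(55/10) + 4.5·10^(76/10) + 3.4·10^(75/10) = 2.880e+08.
L_eq = 10·log₁₀(2.880e+08/12) = 73.80 dB(A).

73.8 dB(A)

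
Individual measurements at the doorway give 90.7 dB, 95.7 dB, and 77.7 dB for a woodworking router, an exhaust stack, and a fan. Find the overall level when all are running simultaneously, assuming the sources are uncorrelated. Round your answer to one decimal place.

96.9 dB

For uncorrelated sources the intensities add, so convert each level to linear form, sum, and take 10·log₁₀ of the total.
Σ 10^(L/10) = 10^(90.7/10) + 10^(95.7/10) + 10^(77.7/10) = 4.949e+09.
L_total = 10·log₁₀(4.949e+09) = 96.95 dB.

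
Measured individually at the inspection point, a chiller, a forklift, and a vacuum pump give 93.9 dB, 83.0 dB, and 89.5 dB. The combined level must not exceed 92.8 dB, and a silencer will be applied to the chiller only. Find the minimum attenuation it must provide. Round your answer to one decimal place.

Fixed contribution from the other sources: Σ 10^(L/10) = 10^(83.0/10) + 10^(89.5/10) = 1.091e+09 (90.38 dB).
The limit corresponds to 10^(92.8/10) = 1.905e+09; subtracting the fixed part leaves 8.147e+08 for the chiller, i.e. 89.11 dB.
So the chiller must be reduced from 93.9 to 89.11 dB: IL = 4.79 dB.

4.8 dB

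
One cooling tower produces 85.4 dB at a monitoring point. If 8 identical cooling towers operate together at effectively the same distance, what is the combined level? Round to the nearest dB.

With 8 equal, uncorrelated contributions the intensity is 8× that of one unit, giving a rise of 10·log₁₀ 8.
L_total = 85.4 + 10·log₁₀(8) = 85.4 + 9.031 = 94.43 dB.

94 dB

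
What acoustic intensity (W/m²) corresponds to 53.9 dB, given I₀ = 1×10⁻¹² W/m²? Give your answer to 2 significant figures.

I/I₀ = 10^(53.9/10) = 2.455e+05, so I = 2.455e+05 × 10⁻¹² W/m².

2.5e-07 W/m²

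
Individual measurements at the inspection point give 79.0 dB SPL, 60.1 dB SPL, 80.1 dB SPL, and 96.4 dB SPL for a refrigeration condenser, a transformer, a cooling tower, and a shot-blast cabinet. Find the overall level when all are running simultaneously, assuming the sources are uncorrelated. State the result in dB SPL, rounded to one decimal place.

96.6 dB SPL

Incoherent sources combine by intensity addition: L_total = 10·log₁₀(Σ 10^(L_i/10)).
Σ 10^(L/10) = 10^(79.0/10) + 10^(60.1/10) + 10^(80.1/10) + 10^(96.4/10) = 4.548e+09.
L_total = 10·log₁₀(4.548e+09) = 96.58 dB SPL.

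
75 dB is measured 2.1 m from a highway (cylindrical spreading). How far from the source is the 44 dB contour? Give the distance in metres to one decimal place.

Line-source spreading drops the level by 10·log₁₀(r₂/r₁); inverting, r₂/r₁ = 10^(ΔL/10).
r₂ = 2.1·10^((75−44)/10) = 2.1·10^(31.0/10) = 2643.74 m.

2643.7 m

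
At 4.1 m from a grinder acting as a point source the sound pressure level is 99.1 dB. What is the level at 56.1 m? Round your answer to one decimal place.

76.4 dB

For a point source, L₂ = L₁ − 20·log₁₀(r₂/r₁).
L₂ = 99.1 − 20·log₁₀(56.1/4.1) = 99.1 − 22.724 = 76.38 dB.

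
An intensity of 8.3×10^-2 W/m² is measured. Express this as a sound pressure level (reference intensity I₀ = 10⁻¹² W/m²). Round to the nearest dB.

Dividing by I₀ shifts the exponent by 12: I/I₀ = 8.3×10^10.
L = 10·(0.9191 + 10) = 109.19 dB.

109 dB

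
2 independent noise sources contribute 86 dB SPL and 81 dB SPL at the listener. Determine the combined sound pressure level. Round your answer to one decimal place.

Incoherent sources combine by intensity addition: L_total = 10·log₁₀(Σ 10^(L_i/10)).
Σ 10^(L/10) = 10^(86/10) + 10^(81/10) = 5.240e+08.
L_total = 10·log₁₀(5.240e+08) = 87.19 dB SPL.

87.2 dB SPL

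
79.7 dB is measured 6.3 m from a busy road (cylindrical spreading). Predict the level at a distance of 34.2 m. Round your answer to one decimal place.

For a line source, L₂ = L₁ − 10·log₁₀(r₂/r₁).
L₂ = 79.7 − 10·log₁₀(34.2/6.3) = 79.7 − 7.347 = 72.35 dB.

72.4 dB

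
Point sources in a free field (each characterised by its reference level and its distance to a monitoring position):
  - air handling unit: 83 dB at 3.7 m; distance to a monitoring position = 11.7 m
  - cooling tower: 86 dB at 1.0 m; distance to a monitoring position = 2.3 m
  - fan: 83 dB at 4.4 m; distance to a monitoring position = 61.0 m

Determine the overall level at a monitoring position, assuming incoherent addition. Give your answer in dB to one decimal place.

79.8 dB

Apply inverse-square spreading to bring every level to the receiver, then sum 10^(L/10).
air handling unit: 83 − 20·log₁₀(11.7/3.7) = 83 − 10.00 = 73.00 dB.
cooling tower: 86 − 20·log₁₀(2.3/1.0) = 86 − 7.23 = 78.77 dB.
fan: 83 − 20·log₁₀(61.0/4.4) = 83 − 22.84 = 60.16 dB.
Σ 10^(L/10) = 9.625e+07 → L_total = 10·log₁₀(9.625e+07) = 79.83 dB.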